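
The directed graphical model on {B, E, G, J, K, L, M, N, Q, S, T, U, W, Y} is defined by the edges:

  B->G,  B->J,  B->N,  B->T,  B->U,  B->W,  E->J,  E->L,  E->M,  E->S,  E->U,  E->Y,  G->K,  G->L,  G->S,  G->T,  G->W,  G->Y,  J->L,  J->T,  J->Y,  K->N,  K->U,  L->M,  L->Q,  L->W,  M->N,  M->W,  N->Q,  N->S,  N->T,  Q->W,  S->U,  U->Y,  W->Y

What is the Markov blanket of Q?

{B, G, L, M, N, W}

A node's Markov blanket = Pa ∪ Ch ∪ (parents of Ch other than the node itself).
Q has child W.
Pa(Q) = {L, N}.
Parents of each child, excluding Q:
  W: B, G, L, M
MB(Q) = {B, G, L, M, N, W}.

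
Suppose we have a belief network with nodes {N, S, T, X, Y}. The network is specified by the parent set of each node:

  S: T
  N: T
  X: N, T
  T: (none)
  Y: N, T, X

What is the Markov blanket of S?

{T}

Recall MB(v) = parents ∪ children ∪ spouses, where spouses are the other parents of v's children.
Parents of S: T.
S's children: none.
S has no children, so there are no co-parents.
So the Markov blanket of S is {T}.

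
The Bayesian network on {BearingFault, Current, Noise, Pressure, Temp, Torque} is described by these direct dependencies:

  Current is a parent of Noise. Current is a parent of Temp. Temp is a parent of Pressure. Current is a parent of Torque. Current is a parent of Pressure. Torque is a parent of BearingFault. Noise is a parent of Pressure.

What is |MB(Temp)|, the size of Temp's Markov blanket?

3

Recall MB(v) = parents ∪ children ∪ spouses, where spouses are the other parents of v's children.
Temp has child Pressure.
Temp has parent Current.
Co-parents of Temp (other parents of its children):
  parents(Pressure) \ {Temp} = {Current, Noise}.
MB(Temp) = {Current, Noise, Pressure}, which has 3 nodes.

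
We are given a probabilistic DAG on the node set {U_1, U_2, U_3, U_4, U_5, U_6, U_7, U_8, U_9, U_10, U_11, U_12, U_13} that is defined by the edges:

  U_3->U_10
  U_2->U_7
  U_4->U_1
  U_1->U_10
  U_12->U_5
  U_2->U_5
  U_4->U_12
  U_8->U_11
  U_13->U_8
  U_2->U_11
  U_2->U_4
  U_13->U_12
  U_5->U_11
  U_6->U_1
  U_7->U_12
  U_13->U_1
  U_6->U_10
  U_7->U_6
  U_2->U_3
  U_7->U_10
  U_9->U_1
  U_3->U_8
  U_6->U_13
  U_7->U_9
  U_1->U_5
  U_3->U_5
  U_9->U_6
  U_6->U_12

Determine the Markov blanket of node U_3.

Recall MB(v) = parents ∪ children ∪ spouses, where spouses are the other parents of v's children.
Parents of U_3: U_2.
U_3 has children U_5, U_8, U_10.
Co-parents of U_3 (other parents of its children):
  U_10: U_1, U_6, U_7
  U_5: U_1, U_2, U_12
  U_8: U_13
Union: {U_2} ∪ {U_5, U_8, U_10} ∪ {U_1, U_2, U_6, U_7, U_12, U_13} = {U_1, U_2, U_5, U_6, U_7, U_8, U_10, U_12, U_13}.

{U_1, U_2, U_5, U_6, U_7, U_8, U_10, U_12, U_13}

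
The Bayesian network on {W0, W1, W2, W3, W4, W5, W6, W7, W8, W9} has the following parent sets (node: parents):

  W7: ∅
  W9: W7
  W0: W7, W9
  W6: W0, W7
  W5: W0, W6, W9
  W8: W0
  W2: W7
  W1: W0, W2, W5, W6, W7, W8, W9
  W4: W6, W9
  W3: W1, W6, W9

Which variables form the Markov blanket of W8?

{W0, W1, W2, W5, W6, W7, W9}

Parents of W8: W0.
W8 has child W1.
Co-parents of W8 (other parents of its children):
  W1: W0, W2, W5, W6, W7, W9
Union: {W0} ∪ {W1} ∪ {W0, W2, W5, W6, W7, W9} = {W0, W1, W2, W5, W6, W7, W9}.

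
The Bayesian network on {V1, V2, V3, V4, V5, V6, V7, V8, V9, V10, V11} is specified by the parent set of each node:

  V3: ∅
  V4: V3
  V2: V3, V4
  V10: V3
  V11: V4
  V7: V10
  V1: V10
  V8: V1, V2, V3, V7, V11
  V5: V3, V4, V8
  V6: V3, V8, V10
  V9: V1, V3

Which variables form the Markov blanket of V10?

{V1, V3, V6, V7, V8}

A node's Markov blanket = Pa ∪ Ch ∪ (parents of Ch other than the node itself).
V10's parents: V3.
Ch(V10) = {V1, V6, V7}.
Parents of each child, excluding V10:
  V7 has no other parent.
  V1: no additional parents.
  V6's other parents are V3, V8.
Taking the union gives {V1, V3, V6, V7, V8}.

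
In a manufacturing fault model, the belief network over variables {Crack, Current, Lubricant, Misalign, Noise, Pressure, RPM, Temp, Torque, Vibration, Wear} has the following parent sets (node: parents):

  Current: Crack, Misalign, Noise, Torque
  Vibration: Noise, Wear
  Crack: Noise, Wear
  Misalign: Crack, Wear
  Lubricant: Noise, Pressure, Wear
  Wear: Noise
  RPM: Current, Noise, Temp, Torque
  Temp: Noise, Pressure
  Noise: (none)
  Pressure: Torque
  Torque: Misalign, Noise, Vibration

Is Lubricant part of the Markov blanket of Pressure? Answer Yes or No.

Lubricant is a child of Pressure.
So Lubricant ∈ MB(Pressure).

Yes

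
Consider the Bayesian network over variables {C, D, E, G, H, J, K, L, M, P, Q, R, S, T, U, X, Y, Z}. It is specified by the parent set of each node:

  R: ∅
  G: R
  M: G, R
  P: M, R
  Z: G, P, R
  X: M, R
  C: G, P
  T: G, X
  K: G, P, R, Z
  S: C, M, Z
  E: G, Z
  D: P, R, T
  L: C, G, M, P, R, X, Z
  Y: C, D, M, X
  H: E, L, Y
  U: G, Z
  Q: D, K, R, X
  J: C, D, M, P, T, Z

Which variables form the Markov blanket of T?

{C, D, G, J, M, P, R, X, Z}

Ch(T) = {D, J}.
Parents of T: G, X.
Parents of each child, excluding T:
  parents(D) \ {T} = {P, R}.
  J also has parents C, D, M, P, Z.
Taking the union gives {C, D, G, J, M, P, R, X, Z}.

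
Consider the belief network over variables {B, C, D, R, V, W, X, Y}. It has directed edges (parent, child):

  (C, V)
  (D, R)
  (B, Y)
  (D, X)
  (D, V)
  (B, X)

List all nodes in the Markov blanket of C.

C has no parents.
Ch(C) = {V}.
For each child, the remaining parents (spouses of C):
  V also has parent D.
Union: {} ∪ {V} ∪ {D} = {D, V}.

{D, V}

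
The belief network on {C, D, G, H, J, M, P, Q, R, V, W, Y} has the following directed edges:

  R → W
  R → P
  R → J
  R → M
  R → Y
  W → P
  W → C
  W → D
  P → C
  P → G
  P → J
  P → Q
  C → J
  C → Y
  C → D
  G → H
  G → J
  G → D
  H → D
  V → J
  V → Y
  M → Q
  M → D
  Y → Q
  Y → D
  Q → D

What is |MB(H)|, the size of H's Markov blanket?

H has parent G.
Children of H: D.
Co-parents of H (other parents of its children):
  parents(D) \ {H} = {C, G, M, Q, W, Y}.
MB(H) = {C, D, G, M, Q, W, Y}, which has 7 nodes.

7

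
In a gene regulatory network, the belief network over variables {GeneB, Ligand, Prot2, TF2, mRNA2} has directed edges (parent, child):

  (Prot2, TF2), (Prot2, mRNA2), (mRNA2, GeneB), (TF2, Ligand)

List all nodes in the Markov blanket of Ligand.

A node's Markov blanket = Pa ∪ Ch ∪ (parents of Ch other than the node itself).
Ligand has no children.
Pa(Ligand) = {TF2}.
Ligand has no children, so there are no co-parents.
Union: {TF2} ∪ {} ∪ {} = {TF2}.

{TF2}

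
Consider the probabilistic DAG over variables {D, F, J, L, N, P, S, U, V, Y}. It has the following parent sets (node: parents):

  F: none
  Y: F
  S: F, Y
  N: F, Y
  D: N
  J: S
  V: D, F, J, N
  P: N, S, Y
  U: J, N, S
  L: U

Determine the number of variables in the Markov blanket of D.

4

D has child V.
D's parents: N.
Co-parents of D (other parents of its children):
  V's other parents are F, J, N.
MB(D) = {F, J, N, V}, which has 4 nodes.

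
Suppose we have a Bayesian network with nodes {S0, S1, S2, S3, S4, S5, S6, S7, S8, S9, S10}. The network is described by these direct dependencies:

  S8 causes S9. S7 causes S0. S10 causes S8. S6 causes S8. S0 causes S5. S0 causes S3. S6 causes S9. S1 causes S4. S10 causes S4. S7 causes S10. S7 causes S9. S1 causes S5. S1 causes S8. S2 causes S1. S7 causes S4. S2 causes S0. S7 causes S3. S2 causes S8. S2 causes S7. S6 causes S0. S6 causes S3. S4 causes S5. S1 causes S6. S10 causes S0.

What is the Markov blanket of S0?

{S1, S2, S3, S4, S5, S6, S7, S10}

Parents of S0: S2, S6, S7, S10.
Ch(S0) = {S3, S5}.
Parents of each child, excluding S0:
  S5's other parents are S1, S4.
  S3 also has parents S6, S7.
Union: {S2, S6, S7, S10} ∪ {S3, S5} ∪ {S1, S4, S6, S7} = {S1, S2, S3, S4, S5, S6, S7, S10}.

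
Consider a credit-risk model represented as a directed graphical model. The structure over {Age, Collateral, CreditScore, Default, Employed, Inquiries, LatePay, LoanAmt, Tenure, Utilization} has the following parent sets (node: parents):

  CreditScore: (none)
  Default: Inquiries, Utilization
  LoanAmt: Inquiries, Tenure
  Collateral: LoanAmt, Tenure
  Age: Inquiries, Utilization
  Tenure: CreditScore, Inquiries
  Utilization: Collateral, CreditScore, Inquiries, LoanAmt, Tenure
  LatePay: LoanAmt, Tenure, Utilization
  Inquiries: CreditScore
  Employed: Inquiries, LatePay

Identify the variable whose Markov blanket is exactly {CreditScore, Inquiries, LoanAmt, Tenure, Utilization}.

The target node must have every member of {CreditScore, Inquiries, LoanAmt, Tenure, Utilization} as a parent, child, or co-parent, and no others.
Parents of Collateral: LoanAmt, Tenure; children: Utilization; co-parents: CreditScore, Inquiries, LoanAmt, Tenure.
These exactly cover the given set, so the node is Collateral.

Collateral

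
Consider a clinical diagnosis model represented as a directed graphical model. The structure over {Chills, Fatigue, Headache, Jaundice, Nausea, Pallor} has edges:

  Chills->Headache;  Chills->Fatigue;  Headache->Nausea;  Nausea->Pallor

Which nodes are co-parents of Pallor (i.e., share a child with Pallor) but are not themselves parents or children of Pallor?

{}

Pallor has no children, so it has no co-parents. The set is empty.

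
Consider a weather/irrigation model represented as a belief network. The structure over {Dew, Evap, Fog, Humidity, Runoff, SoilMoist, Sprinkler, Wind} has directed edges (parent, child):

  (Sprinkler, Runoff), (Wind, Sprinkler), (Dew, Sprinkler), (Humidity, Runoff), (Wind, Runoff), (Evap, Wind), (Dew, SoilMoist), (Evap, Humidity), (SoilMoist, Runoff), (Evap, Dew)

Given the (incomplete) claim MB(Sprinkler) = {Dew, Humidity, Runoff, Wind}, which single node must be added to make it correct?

SoilMoist

Pa(Sprinkler) = {Dew, Wind}.
Sprinkler's children: Runoff.
Parents of each child, excluding Sprinkler:
  Runoff: Humidity, SoilMoist, Wind
MB(Sprinkler) = {Dew, Humidity, Runoff, SoilMoist, Wind}.
Comparing with the claimed set, SoilMoist is missing.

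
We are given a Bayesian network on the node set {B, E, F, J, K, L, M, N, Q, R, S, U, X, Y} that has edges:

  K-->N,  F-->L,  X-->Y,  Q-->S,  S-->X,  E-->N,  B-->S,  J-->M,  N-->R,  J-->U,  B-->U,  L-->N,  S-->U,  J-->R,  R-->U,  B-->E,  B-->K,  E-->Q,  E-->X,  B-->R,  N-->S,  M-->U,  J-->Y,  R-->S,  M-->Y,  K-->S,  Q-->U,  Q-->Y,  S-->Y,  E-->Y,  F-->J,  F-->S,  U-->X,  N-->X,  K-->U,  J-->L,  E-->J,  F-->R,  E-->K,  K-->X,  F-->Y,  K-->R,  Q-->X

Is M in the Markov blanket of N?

Recall MB(v) = parents ∪ children ∪ spouses, where spouses are the other parents of v's children.
N's parents: E, K, L.
N has children R, S, X.
Other parents of N's children:
  R's other parents are B, F, J, K.
  S's other parents are B, F, K, Q, R.
  X also has parents E, K, Q, S, U.
MB(N) = {B, E, F, J, K, L, Q, R, S, U, X}; M is not in this set.

No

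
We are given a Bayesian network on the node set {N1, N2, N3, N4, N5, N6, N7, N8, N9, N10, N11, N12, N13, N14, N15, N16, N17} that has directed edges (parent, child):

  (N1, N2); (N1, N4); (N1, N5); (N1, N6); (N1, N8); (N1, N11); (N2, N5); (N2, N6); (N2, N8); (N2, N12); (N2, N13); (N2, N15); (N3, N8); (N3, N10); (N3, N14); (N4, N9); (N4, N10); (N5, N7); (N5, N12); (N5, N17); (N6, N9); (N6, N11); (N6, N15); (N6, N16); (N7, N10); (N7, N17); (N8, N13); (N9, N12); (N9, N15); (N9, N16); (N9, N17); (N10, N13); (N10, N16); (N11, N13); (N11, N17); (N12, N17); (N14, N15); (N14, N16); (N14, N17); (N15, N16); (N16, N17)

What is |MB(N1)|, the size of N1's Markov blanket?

7

Recall MB(v) = parents ∪ children ∪ spouses, where spouses are the other parents of v's children.
N1 has no parents.
N1 has children N2, N4, N5, N6, N8, N11.
For each child, the remaining parents (spouses of N1):
  N2: —
  N4: —
  N5: N2
  N6: N2
  N8: N2, N3
  N11: N6
MB(N1) = {N2, N3, N4, N5, N6, N8, N11}, which has 7 nodes.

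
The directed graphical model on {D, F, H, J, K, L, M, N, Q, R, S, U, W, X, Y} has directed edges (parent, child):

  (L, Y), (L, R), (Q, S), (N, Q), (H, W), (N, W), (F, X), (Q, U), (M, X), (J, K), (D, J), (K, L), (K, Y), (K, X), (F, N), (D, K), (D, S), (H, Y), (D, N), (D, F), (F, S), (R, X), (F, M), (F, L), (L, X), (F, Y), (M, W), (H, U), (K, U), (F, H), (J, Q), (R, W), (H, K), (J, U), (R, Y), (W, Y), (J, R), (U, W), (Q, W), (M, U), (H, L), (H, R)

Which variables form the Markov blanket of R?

{F, H, J, K, L, M, N, Q, U, W, X, Y}

Parents of R: H, J, L.
Ch(R) = {W, X, Y}.
Other parents of R's children:
  W also has parents H, M, N, Q, U.
  parents(X) \ {R} = {F, K, L, M}.
  parents(Y) \ {R} = {F, H, K, L, W}.
Taking the union gives {F, H, J, K, L, M, N, Q, U, W, X, Y}.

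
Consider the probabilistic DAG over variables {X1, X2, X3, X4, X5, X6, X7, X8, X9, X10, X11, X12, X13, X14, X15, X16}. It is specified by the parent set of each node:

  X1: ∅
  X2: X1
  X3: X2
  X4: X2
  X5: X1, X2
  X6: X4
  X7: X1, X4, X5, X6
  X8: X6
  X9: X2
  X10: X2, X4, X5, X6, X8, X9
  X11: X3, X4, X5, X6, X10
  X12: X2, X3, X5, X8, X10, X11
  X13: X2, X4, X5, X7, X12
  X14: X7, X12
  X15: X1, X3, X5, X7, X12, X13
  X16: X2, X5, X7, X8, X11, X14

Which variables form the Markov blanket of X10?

{X2, X3, X4, X5, X6, X8, X9, X11, X12}

Ch(X10) = {X11, X12}.
Pa(X10) = {X2, X4, X5, X6, X8, X9}.
Parents of each child, excluding X10:
  X11: X3, X4, X5, X6
  X12: X2, X3, X5, X8, X11
Union: {X2, X4, X5, X6, X8, X9} ∪ {X11, X12} ∪ {X2, X3, X4, X5, X6, X8, X11} = {X2, X3, X4, X5, X6, X8, X9, X11, X12}.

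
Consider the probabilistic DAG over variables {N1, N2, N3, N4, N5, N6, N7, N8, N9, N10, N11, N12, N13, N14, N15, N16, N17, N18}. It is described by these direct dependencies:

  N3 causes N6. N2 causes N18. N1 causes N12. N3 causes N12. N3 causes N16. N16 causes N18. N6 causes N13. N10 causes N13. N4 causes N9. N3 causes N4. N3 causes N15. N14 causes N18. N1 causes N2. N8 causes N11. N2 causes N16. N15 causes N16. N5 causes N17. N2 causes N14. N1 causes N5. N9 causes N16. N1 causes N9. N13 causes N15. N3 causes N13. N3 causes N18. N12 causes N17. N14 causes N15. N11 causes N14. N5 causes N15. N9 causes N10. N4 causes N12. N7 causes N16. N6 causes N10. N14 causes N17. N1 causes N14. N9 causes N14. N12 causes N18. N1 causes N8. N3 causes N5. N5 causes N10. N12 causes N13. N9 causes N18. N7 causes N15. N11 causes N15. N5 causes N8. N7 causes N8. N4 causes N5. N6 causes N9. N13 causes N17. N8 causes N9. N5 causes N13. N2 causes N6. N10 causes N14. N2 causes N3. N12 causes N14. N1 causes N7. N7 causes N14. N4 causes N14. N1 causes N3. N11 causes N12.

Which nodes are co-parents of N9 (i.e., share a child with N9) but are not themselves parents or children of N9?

{N2, N3, N5, N7, N11, N12, N15}

Children of N9: N10, N14, N16, N18.
  parents(N10) \ {N9} = {N5, N6}.
  N14's other parents are N1, N2, N4, N7, N10, N11, N12.
  parents(N16) \ {N9} = {N2, N3, N7, N15}.
  parents(N18) \ {N9} = {N2, N3, N12, N14, N16}.
Excluding nodes already adjacent to N9 (N1, N4, N6, N8, N10, N14, N16, N18), the co-parent-only contribution is {N2, N3, N5, N7, N11, N12, N15}.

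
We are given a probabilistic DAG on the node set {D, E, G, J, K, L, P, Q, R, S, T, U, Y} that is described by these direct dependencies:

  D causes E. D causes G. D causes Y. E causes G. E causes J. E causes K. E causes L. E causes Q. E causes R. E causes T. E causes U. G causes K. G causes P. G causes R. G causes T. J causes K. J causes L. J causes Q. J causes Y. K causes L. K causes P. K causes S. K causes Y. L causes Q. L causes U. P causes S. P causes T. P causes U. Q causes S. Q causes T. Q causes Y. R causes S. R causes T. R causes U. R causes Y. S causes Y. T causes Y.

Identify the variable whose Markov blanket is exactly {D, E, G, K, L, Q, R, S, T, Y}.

J

The target node must have every member of {D, E, G, K, L, Q, R, S, T, Y} as a parent, child, or co-parent, and no others.
Parents of J: E; children: K, L, Q, Y; co-parents: D, E, G, K, L, Q, R, S, T.
These exactly cover the given set, so the node is J.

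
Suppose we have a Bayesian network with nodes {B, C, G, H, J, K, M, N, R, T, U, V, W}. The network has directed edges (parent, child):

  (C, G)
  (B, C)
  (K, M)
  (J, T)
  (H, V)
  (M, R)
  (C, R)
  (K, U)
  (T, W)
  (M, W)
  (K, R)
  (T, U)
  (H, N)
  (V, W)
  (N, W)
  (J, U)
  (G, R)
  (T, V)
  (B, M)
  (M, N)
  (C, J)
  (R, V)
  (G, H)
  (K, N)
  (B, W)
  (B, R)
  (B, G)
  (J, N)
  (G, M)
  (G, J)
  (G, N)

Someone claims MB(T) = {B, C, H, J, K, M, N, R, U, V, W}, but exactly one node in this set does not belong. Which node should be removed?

T has parent J.
Children of T: U, V, W.
Co-parents of T (other parents of its children):
  U: J, K
  V: H, R
  W: B, M, N, V
MB(T) = {B, H, J, K, M, N, R, U, V, W}.
C is neither a parent, child, nor co-parent of T, so it does not belong.

C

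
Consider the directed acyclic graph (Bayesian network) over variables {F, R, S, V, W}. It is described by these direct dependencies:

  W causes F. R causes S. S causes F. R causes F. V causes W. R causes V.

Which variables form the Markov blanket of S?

{F, R, W}

Parents of S: R.
S's children: F.
Co-parents of S (other parents of its children):
  F's other parents are R, W.
Union: {R} ∪ {F} ∪ {R, W} = {F, R, W}.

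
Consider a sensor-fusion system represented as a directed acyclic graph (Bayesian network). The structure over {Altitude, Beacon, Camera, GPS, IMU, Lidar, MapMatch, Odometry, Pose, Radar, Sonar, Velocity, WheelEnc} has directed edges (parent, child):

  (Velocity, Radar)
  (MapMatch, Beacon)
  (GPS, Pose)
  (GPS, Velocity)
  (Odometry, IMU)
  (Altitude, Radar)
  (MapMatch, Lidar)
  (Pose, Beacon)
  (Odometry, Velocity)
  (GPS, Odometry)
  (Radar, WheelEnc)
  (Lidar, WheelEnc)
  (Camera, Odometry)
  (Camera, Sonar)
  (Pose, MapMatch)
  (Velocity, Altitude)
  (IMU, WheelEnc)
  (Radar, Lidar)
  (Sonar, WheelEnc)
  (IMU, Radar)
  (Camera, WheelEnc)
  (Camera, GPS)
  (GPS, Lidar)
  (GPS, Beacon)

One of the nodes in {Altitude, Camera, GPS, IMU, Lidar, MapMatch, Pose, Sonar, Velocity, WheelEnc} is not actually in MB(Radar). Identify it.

Radar's parents: Altitude, IMU, Velocity.
Ch(Radar) = {Lidar, WheelEnc}.
Other parents of Radar's children:
  Lidar's other parents are GPS, MapMatch.
  WheelEnc's other parents are Camera, IMU, Lidar, Sonar.
MB(Radar) = {Altitude, Camera, GPS, IMU, Lidar, MapMatch, Sonar, Velocity, WheelEnc}.
Pose is neither a parent, child, nor co-parent of Radar, so it does not belong.

Pose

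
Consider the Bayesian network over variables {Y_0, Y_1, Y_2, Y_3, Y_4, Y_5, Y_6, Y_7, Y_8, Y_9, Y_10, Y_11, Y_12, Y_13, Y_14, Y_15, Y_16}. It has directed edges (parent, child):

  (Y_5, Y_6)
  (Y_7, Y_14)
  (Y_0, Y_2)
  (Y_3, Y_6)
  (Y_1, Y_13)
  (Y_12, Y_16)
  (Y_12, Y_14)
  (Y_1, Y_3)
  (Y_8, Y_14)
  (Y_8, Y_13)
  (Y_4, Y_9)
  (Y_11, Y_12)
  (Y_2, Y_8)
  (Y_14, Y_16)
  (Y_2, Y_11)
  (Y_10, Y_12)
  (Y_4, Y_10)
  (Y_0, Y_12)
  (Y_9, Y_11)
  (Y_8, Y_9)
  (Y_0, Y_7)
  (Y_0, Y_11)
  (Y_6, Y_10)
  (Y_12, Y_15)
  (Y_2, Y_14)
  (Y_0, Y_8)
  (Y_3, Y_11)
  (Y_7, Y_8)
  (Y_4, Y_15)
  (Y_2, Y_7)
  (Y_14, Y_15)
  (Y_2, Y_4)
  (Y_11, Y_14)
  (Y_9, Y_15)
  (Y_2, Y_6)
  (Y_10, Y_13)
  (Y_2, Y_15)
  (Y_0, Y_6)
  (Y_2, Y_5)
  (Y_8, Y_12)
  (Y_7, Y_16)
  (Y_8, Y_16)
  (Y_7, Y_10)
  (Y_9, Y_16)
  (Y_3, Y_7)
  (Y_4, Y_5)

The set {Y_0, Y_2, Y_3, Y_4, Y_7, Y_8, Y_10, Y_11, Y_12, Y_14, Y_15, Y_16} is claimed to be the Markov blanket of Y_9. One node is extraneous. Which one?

Y_10

By definition, MB(Y_9) is built from Y_9's parents, Y_9's children, and the co-parents of Y_9.
Y_9's children: Y_11, Y_15, Y_16.
Pa(Y_9) = {Y_4, Y_8}.
For each child, the remaining parents (spouses of Y_9):
  Y_11 also has parents Y_0, Y_2, Y_3.
  Y_15 also has parents Y_2, Y_4, Y_12, Y_14.
  Y_16's other parents are Y_7, Y_8, Y_12, Y_14.
MB(Y_9) = {Y_0, Y_2, Y_3, Y_4, Y_7, Y_8, Y_11, Y_12, Y_14, Y_15, Y_16}.
Y_10 is neither a parent, child, nor co-parent of Y_9, so it does not belong.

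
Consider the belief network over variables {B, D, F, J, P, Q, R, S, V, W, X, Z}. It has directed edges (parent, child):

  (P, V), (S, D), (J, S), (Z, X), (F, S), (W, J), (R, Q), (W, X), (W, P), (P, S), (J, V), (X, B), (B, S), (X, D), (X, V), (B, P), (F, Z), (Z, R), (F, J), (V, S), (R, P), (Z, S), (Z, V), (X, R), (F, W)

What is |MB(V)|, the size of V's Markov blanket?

7

V has parents J, P, X, Z.
Children of V: S.
Co-parents of V (other parents of its children):
  parents(S) \ {V} = {B, F, J, P, Z}.
MB(V) = {B, F, J, P, S, X, Z}, which has 7 nodes.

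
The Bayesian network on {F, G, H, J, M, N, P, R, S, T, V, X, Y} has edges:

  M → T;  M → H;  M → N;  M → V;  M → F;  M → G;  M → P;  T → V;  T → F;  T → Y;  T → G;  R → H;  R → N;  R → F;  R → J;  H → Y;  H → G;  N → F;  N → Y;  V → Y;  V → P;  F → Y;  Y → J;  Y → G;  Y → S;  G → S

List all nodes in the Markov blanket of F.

By definition, MB(F) is built from F's parents, F's children, and the co-parents of F.
F has child Y.
F's parents: M, N, R, T.
Parents of each child, excluding F:
  parents(Y) \ {F} = {H, N, T, V}.
Taking the union gives {H, M, N, R, T, V, Y}.

{H, M, N, R, T, V, Y}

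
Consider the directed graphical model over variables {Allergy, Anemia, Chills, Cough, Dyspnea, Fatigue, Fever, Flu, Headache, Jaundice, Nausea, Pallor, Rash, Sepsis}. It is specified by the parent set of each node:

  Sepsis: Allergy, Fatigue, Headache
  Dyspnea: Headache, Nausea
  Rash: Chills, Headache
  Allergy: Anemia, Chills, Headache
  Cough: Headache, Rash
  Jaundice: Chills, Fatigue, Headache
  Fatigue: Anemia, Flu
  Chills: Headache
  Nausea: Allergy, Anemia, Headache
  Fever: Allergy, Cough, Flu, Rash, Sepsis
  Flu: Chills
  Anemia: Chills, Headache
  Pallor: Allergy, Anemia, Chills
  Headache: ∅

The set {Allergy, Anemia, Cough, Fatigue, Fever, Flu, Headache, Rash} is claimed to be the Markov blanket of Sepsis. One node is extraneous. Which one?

Anemia

By definition, MB(Sepsis) is built from Sepsis's parents, Sepsis's children, and the co-parents of Sepsis.
Pa(Sepsis) = {Allergy, Fatigue, Headache}.
Children of Sepsis: Fever.
Parents of each child, excluding Sepsis:
  Fever's other parents are Allergy, Cough, Flu, Rash.
MB(Sepsis) = {Allergy, Cough, Fatigue, Fever, Flu, Headache, Rash}.
Anemia is neither a parent, child, nor co-parent of Sepsis, so it does not belong.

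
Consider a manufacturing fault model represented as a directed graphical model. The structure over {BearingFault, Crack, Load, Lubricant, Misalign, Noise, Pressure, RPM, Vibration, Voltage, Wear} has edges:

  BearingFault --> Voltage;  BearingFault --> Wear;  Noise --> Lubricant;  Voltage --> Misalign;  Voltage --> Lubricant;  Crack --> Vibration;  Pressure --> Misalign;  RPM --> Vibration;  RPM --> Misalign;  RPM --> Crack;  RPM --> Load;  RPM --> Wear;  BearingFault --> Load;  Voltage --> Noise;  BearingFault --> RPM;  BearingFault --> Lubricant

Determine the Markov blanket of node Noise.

Parents of Noise: Voltage.
Children of Noise: Lubricant.
Co-parents of Noise (other parents of its children):
  Lubricant's other parents are BearingFault, Voltage.
So the Markov blanket of Noise is {BearingFault, Lubricant, Voltage}.

{BearingFault, Lubricant, Voltage}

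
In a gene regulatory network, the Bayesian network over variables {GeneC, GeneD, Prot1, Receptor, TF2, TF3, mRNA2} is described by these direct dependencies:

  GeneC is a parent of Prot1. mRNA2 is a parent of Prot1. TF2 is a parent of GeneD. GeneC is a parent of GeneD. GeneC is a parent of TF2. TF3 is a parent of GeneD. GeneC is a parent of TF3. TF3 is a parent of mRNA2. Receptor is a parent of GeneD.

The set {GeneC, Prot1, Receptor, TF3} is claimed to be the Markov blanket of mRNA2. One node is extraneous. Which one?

Receptor

Parents of mRNA2: TF3.
Children of mRNA2: Prot1.
Other parents of mRNA2's children:
  parents(Prot1) \ {mRNA2} = {GeneC}.
MB(mRNA2) = {GeneC, Prot1, TF3}.
Receptor is neither a parent, child, nor co-parent of mRNA2, so it does not belong.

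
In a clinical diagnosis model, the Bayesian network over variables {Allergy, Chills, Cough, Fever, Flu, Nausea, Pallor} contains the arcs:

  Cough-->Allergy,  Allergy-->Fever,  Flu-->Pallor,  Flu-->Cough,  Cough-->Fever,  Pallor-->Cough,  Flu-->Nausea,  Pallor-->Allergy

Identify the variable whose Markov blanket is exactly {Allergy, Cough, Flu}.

The target node must have every member of {Allergy, Cough, Flu} as a parent, child, or co-parent, and no others.
Parents of Pallor: Flu; children: Allergy, Cough; co-parents: Cough, Flu.
These exactly cover the given set, so the node is Pallor.

Pallor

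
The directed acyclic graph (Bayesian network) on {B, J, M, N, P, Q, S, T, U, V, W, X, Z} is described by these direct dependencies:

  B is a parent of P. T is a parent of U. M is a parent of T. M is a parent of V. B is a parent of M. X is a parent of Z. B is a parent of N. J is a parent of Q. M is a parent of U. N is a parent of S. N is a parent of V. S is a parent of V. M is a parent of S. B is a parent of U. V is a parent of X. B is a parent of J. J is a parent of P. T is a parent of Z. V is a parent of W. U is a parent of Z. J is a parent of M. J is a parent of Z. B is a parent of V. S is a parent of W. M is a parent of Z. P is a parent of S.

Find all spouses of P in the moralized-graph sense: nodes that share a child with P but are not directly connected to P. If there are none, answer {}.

Children of P: S.
  parents(S) \ {P} = {M, N}.
Excluding nodes already adjacent to P (B, J, S), the co-parent-only contribution is {M, N}.

{M, N}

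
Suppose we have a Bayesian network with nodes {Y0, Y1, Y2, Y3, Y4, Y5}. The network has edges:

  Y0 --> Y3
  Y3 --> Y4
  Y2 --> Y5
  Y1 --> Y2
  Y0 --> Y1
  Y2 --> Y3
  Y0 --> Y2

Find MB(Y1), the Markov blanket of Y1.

Y1 has child Y2.
Pa(Y1) = {Y0}.
Parents of each child, excluding Y1:
  Y2's other parent is Y0.
Union: {Y0} ∪ {Y2} ∪ {Y0} = {Y0, Y2}.

{Y0, Y2}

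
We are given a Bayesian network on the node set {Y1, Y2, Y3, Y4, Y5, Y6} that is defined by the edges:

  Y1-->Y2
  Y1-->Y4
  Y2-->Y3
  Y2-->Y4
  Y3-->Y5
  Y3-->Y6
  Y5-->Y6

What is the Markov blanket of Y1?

By definition, MB(Y1) is built from Y1's parents, Y1's children, and the co-parents of Y1.
Y1's parents: none.
Ch(Y1) = {Y2, Y4}.
Parents of each child, excluding Y1:
  Y2: —
  Y4: Y2
MB(Y1) = {Y2, Y4}.

{Y2, Y4}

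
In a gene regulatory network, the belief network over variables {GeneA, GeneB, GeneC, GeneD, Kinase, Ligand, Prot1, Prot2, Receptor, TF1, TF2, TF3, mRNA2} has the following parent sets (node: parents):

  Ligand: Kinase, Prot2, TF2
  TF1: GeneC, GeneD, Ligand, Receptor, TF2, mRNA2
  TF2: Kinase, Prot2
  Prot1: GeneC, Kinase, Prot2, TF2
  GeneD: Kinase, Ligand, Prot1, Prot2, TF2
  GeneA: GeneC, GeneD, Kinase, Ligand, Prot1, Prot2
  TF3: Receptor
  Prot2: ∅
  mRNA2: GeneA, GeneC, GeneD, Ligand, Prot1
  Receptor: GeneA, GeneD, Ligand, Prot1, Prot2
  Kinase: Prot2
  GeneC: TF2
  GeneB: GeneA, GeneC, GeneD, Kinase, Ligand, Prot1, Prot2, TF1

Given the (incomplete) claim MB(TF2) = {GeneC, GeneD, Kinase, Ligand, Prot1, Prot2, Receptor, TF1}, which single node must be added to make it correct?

TF2's parents: Kinase, Prot2.
Children of TF2: GeneC, GeneD, Ligand, Prot1, TF1.
For each child, the remaining parents (spouses of TF2):
  GeneC has no other parent.
  Ligand's other parents are Kinase, Prot2.
  Prot1 also has parents GeneC, Kinase, Prot2.
  GeneD's other parents are Kinase, Ligand, Prot1, Prot2.
  TF1 also has parents GeneC, GeneD, Ligand, Receptor, mRNA2.
MB(TF2) = {GeneC, GeneD, Kinase, Ligand, Prot1, Prot2, Receptor, TF1, mRNA2}.
Comparing with the claimed set, mRNA2 is missing.

mRNA2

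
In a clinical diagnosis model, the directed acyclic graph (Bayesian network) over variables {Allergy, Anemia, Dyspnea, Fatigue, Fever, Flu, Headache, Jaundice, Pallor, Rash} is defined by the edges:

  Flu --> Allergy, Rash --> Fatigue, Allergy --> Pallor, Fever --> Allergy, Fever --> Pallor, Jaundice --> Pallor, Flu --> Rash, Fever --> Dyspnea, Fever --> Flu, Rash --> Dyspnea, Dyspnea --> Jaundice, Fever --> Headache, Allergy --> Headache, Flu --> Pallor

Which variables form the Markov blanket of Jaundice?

{Allergy, Dyspnea, Fever, Flu, Pallor}

Jaundice has parent Dyspnea.
Children of Jaundice: Pallor.
Parents of each child, excluding Jaundice:
  Pallor: Allergy, Fever, Flu
Union: {Dyspnea} ∪ {Pallor} ∪ {Allergy, Fever, Flu} = {Allergy, Dyspnea, Fever, Flu, Pallor}.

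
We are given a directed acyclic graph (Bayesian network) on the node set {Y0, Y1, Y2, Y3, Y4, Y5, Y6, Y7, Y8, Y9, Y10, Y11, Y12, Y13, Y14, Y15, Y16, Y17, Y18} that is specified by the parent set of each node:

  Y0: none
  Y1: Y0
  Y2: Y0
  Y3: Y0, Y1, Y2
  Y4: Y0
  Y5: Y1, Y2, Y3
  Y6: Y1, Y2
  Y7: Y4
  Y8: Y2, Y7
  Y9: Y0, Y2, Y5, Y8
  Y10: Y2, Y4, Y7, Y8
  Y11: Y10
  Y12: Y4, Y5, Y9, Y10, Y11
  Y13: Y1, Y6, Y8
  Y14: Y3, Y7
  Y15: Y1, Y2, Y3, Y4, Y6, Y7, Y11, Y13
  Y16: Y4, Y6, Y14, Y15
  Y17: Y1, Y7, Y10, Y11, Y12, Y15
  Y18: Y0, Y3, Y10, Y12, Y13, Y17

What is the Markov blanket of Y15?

A node's Markov blanket = Pa ∪ Ch ∪ (parents of Ch other than the node itself).
Y15 has parents Y1, Y2, Y3, Y4, Y6, Y7, Y11, Y13.
Ch(Y15) = {Y16, Y17}.
For each child, the remaining parents (spouses of Y15):
  parents(Y16) \ {Y15} = {Y4, Y6, Y14}.
  parents(Y17) \ {Y15} = {Y1, Y7, Y10, Y11, Y12}.
Union: {Y1, Y2, Y3, Y4, Y6, Y7, Y11, Y13} ∪ {Y16, Y17} ∪ {Y1, Y4, Y6, Y7, Y10, Y11, Y12, Y14} = {Y1, Y2, Y3, Y4, Y6, Y7, Y10, Y11, Y12, Y13, Y14, Y16, Y17}.

{Y1, Y2, Y3, Y4, Y6, Y7, Y10, Y11, Y12, Y13, Y14, Y16, Y17}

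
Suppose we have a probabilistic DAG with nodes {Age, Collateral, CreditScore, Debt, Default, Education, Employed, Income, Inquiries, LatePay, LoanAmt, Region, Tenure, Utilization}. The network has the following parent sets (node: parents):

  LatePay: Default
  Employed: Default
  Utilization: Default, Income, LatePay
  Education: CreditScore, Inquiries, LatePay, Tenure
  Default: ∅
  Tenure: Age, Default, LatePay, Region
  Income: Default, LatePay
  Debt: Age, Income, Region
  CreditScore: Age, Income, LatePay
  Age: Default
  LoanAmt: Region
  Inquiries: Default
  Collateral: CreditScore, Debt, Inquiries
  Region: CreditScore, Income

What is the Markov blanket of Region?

Region's children: Debt, LoanAmt, Tenure.
Pa(Region) = {CreditScore, Income}.
For each child, the remaining parents (spouses of Region):
  parents(Tenure) \ {Region} = {Age, Default, LatePay}.
  Debt's other parents are Age, Income.
  LoanAmt has no other parent.
MB(Region) = {Age, CreditScore, Debt, Default, Income, LatePay, LoanAmt, Tenure}.

{Age, CreditScore, Debt, Default, Income, LatePay, LoanAmt, Tenure}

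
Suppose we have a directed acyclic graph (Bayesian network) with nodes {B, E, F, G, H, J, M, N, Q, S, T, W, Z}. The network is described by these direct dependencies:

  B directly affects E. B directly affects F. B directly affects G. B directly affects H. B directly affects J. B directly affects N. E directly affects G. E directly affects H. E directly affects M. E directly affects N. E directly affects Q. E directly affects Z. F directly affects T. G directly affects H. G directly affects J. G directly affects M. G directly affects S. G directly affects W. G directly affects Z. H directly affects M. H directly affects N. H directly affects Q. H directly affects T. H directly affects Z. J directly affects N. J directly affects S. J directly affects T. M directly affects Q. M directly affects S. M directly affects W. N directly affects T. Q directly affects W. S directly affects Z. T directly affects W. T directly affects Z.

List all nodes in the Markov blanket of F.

{B, H, J, N, T}

By definition, MB(F) is built from F's parents, F's children, and the co-parents of F.
F's children: T.
Pa(F) = {B}.
Other parents of F's children:
  T's other parents are H, J, N.
Taking the union gives {B, H, J, N, T}.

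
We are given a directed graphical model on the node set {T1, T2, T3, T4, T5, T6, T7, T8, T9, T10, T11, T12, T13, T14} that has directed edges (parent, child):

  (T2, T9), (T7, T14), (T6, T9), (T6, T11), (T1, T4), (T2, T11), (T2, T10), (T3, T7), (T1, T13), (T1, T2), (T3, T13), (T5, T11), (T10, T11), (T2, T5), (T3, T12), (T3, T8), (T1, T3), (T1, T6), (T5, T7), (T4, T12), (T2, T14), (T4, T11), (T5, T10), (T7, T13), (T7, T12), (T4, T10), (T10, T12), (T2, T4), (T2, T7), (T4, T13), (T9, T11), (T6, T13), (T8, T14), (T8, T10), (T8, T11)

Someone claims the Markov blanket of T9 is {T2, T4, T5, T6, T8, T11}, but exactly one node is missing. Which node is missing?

T10

A node's Markov blanket = Pa ∪ Ch ∪ (parents of Ch other than the node itself).
T9's parents: T2, T6.
Children of T9: T11.
Other parents of T9's children:
  T11's other parents are T2, T4, T5, T6, T8, T10.
MB(T9) = {T2, T4, T5, T6, T8, T10, T11}.
Comparing with the claimed set, T10 is missing.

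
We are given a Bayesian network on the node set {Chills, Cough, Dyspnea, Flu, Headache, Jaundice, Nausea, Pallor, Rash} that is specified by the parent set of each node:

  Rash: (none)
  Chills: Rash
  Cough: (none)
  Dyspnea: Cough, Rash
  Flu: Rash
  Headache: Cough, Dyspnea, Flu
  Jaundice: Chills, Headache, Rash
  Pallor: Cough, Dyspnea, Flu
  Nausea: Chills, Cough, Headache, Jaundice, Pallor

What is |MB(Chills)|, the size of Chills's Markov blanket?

By definition, MB(Chills) is built from Chills's parents, Chills's children, and the co-parents of Chills.
Ch(Chills) = {Jaundice, Nausea}.
Parents of Chills: Rash.
Other parents of Chills's children:
  parents(Jaundice) \ {Chills} = {Headache, Rash}.
  parents(Nausea) \ {Chills} = {Cough, Headache, Jaundice, Pallor}.
MB(Chills) = {Cough, Headache, Jaundice, Nausea, Pallor, Rash}, which has 6 nodes.

6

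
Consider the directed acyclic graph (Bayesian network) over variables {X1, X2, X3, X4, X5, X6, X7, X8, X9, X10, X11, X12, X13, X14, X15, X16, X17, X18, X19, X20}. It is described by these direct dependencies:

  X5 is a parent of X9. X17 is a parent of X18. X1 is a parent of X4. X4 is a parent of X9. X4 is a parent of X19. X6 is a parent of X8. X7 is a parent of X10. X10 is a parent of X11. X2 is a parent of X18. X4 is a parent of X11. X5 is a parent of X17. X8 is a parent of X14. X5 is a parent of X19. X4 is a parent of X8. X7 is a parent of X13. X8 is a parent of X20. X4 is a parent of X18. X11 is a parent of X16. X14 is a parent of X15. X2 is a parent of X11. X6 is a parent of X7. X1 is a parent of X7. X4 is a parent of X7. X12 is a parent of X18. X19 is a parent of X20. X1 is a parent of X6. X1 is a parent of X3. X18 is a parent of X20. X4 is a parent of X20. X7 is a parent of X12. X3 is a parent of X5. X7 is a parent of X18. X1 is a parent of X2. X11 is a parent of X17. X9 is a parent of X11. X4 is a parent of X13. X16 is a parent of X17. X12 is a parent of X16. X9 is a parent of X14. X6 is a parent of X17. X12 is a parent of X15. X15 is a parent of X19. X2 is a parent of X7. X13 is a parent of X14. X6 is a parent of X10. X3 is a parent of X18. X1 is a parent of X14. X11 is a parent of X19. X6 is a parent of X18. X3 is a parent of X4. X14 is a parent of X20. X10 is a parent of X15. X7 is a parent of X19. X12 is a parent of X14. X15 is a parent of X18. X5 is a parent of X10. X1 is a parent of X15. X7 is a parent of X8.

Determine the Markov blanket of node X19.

{X4, X5, X7, X8, X11, X14, X15, X18, X20}

By definition, MB(X19) is built from X19's parents, X19's children, and the co-parents of X19.
X19 has parents X4, X5, X7, X11, X15.
X19's children: X20.
Co-parents of X19 (other parents of its children):
  X20: X4, X8, X14, X18
Taking the union gives {X4, X5, X7, X8, X11, X14, X15, X18, X20}.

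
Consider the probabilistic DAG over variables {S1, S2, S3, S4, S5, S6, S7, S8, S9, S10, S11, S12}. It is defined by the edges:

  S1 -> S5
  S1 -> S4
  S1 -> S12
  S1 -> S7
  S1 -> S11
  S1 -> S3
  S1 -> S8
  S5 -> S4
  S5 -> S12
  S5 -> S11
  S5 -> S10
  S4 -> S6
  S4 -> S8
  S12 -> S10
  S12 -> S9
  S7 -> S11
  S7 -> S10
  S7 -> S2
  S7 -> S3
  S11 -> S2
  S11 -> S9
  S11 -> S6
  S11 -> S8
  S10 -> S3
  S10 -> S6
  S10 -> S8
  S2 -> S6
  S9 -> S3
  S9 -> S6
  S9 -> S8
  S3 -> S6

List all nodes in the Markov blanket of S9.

{S1, S2, S3, S4, S6, S7, S8, S10, S11, S12}

Recall MB(v) = parents ∪ children ∪ spouses, where spouses are the other parents of v's children.
Children of S9: S3, S6, S8.
Parents of S9: S11, S12.
For each child, the remaining parents (spouses of S9):
  S3: S1, S7, S10
  S6: S2, S3, S4, S10, S11
  S8: S1, S4, S10, S11
So the Markov blanket of S9 is {S1, S2, S3, S4, S6, S7, S8, S10, S11, S12}.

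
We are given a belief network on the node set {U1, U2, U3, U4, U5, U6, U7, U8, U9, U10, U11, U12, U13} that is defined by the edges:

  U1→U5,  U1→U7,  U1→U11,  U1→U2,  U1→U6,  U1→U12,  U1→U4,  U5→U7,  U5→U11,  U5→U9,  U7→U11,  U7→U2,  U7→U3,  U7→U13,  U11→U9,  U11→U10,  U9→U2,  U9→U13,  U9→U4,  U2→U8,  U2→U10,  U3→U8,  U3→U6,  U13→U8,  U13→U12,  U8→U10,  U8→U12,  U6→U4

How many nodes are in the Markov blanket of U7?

Recall MB(v) = parents ∪ children ∪ spouses, where spouses are the other parents of v's children.
Parents of U7: U1, U5.
Ch(U7) = {U2, U3, U11, U13}.
Co-parents of U7 (other parents of its children):
  U11's other parents are U1, U5.
  parents(U2) \ {U7} = {U1, U9}.
  U3 has no other parent.
  parents(U13) \ {U7} = {U9}.
MB(U7) = {U1, U2, U3, U5, U9, U11, U13}, which has 7 nodes.

7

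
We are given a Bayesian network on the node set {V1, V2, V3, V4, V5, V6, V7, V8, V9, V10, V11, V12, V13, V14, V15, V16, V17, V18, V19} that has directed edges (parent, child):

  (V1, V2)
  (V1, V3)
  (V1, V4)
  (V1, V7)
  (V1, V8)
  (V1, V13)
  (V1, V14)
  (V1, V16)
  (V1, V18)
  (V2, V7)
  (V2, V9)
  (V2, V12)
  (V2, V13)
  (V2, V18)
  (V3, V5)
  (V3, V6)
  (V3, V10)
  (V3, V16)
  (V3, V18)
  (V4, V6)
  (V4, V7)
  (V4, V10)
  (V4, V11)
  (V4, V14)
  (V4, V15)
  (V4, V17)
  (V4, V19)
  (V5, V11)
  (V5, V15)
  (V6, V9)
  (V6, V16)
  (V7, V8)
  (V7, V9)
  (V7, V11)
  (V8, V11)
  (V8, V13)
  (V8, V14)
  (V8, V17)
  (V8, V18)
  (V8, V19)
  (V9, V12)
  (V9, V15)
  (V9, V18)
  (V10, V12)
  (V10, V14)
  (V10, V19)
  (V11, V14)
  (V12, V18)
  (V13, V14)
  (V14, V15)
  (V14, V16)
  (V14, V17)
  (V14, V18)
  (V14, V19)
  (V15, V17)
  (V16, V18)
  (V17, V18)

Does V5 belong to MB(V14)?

V5 is a co-parent of V14: both are parents of V15.
So V5 ∈ MB(V14).

Yes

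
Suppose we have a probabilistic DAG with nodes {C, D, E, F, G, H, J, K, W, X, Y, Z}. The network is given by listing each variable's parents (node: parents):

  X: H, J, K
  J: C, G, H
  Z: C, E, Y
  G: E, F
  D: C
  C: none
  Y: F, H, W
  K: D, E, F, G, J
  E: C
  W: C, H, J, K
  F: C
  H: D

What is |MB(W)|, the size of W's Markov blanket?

6

Parents of W: C, H, J, K.
Children of W: Y.
For each child, the remaining parents (spouses of W):
  Y's other parents are F, H.
MB(W) = {C, F, H, J, K, Y}, which has 6 nodes.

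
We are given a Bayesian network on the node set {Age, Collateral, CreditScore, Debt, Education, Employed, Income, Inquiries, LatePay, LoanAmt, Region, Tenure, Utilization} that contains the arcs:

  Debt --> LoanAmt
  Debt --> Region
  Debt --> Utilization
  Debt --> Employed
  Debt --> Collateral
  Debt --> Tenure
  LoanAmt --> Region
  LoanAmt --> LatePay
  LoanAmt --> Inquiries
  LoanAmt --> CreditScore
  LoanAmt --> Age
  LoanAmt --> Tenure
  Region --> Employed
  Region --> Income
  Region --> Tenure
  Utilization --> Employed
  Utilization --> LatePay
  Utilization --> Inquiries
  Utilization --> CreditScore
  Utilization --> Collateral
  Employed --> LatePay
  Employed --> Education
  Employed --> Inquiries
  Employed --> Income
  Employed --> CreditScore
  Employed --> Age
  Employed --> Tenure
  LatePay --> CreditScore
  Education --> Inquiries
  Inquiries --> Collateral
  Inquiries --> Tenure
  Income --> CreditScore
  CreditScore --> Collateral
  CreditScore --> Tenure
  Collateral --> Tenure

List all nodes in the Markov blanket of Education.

{Employed, Inquiries, LoanAmt, Utilization}

A node's Markov blanket = Pa ∪ Ch ∪ (parents of Ch other than the node itself).
Education has parent Employed.
Education's children: Inquiries.
Co-parents of Education (other parents of its children):
  Inquiries also has parents Employed, LoanAmt, Utilization.
Taking the union gives {Employed, Inquiries, LoanAmt, Utilization}.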